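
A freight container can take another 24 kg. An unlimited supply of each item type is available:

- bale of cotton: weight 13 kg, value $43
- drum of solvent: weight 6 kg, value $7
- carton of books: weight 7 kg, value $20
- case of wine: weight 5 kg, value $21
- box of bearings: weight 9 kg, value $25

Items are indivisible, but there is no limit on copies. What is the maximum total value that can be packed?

$88

Best value-per-unit is case of wine at 21/5; filling with it alone gives 4×21 = 84.
Optimal mix: 3×case of wine + 1×box of bearings → weight 24, value 88.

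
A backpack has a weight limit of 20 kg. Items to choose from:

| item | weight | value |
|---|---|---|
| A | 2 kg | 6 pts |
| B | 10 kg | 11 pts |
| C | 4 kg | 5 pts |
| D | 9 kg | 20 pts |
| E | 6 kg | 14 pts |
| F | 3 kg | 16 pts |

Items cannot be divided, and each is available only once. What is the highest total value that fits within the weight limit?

Check high-value combinations within 20 kg:
- A+D+E+F: weight 2+9+6+3=20, value 6+20+14+16=56
- D+E+F: weight 9+6+3=18, value 20+14+16=50
- A+C+D+F: weight 2+4+9+3=18, value 6+5+20+16=47
- A+D+F: weight 2+9+3=14, value 6+20+16=42
- A+C+E+F: weight 2+4+6+3=15, value 6+5+14+16=41
Best: 56 pts.

56 pts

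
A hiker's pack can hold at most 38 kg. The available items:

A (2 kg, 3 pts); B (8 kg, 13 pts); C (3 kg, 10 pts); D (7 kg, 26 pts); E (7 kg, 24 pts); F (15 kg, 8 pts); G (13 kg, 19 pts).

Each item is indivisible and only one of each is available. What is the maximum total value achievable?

Check high-value combinations within 38 kg:
- B+C+D+E+G: weight 8+3+7+7+13=38, value 13+10+26+24+19=92
- A+B+D+E+G: weight 2+8+7+7+13=37, value 3+13+26+24+19=85
- A+C+D+E+G: weight 2+3+7+7+13=32, value 3+10+26+24+19=82
- B+D+E+G: weight 8+7+7+13=35, value 13+26+24+19=82
- C+D+E+G: weight 3+7+7+13=30, value 10+26+24+19=79
Best: 92 pts.

92 pts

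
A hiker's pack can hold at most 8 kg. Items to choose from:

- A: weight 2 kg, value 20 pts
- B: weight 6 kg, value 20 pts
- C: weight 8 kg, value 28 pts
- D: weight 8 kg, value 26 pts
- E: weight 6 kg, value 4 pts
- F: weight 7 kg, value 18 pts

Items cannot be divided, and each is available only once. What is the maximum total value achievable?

Check high-value combinations within 8 kg:
- A+B: weight 2+6=8, value 20+20=40
- C: weight 8, value 28
- D: weight 8, value 26
Best: 40 pts.

40 pts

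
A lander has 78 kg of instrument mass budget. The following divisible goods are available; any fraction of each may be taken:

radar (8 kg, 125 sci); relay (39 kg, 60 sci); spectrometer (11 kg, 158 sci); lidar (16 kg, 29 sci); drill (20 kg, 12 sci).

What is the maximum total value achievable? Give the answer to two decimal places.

Take in order of value per unit:
- radar (125/8 per unit): all 8 → value 125, running total 125.00
- spectrometer (158/11 per unit): all 11 → value 158, running total 283.00
- lidar (29/16 per unit): all 16 → value 29, running total 312.00
- relay (60/39 per unit): all 39 → value 60, running total 372.00
- drill (12/20 per unit): 4 of 20 → value 4×12/20 = 2.4000, running total 374.40
Total 374.40.

374.40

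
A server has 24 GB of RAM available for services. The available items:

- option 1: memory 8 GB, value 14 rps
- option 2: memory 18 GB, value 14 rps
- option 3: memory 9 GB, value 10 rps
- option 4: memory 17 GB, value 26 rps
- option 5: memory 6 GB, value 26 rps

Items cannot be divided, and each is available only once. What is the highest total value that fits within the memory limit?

52 rps

Check high-value combinations within 24 GB:
- option 4+option 5: memory 17+6=23, value 26+26=52
- option 1+option 3+option 5: memory 8+9+6=23, value 14+10+26=50
- option 1+option 5: memory 8+6=14, value 14+26=40
- option 2+option 5: memory 18+6=24, value 14+26=40
Best: 52 rps.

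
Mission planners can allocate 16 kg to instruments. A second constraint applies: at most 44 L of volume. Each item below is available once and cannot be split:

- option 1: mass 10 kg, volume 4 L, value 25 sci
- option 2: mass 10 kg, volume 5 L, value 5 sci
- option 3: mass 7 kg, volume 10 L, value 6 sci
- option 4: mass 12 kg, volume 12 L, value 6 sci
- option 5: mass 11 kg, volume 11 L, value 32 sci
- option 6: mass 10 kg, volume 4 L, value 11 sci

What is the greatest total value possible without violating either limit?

Feasible sets respecting both limits:
- option 5: mass 11, volume 11, value 32
- option 1: mass 10, volume 4, value 25
- option 6: mass 10, volume 4, value 11
- option 3: mass 7, volume 10, value 6
Best: 32 sci.

32 sci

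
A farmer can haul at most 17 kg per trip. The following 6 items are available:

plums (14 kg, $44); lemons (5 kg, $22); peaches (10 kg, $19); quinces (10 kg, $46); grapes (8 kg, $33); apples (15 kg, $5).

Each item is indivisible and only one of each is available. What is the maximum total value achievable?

$68

Check high-value combinations within 17 kg:
- lemons+quinces: weight 5+10=15, value 22+46=68
- lemons+grapes: weight 5+8=13, value 22+33=55
- quinces: weight 10, value 46
- plums: weight 14, value 44
Best: $68.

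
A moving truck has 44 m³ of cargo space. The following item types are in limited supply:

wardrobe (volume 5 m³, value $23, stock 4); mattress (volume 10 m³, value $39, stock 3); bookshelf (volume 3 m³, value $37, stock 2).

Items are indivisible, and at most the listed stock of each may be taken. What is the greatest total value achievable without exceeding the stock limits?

Top feasible selections:
- 3×wardrobe + 2×mattress + 2×bookshelf: volume 41, value 221
- 1×wardrobe + 3×mattress + 2×bookshelf: volume 41, value 214
Best: $221.

$221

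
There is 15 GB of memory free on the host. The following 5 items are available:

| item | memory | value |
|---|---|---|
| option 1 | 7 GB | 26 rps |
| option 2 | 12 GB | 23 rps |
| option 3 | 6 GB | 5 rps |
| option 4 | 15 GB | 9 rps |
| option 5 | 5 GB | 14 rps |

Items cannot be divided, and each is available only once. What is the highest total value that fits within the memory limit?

40 rps

Check high-value combinations within 15 GB:
- option 1+option 5: memory 7+5=12, value 26+14=40
- option 1+option 3: memory 7+6=13, value 26+5=31
- option 1: memory 7, value 26
Best: 40 rps.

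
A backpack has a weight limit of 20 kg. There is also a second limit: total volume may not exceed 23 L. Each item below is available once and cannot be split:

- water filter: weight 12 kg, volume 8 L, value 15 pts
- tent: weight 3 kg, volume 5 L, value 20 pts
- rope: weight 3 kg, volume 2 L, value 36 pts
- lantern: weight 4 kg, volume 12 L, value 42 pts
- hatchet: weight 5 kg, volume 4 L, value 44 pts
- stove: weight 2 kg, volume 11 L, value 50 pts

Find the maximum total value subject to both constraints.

150 pts

Feasible sets respecting both limits:
- tent+rope+hatchet+stove: weight 13, volume 22, value 150
- tent+rope+lantern+hatchet: weight 15, volume 23, value 142
- rope+hatchet+stove: weight 10, volume 17, value 130
Best: 150 pts.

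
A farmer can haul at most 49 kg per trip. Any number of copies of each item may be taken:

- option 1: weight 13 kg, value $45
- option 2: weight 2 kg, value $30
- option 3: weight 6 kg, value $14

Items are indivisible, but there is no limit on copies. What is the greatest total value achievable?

Best value-per-unit is option 2 at 30/2, and filling with it alone uses weight 24×2=48. No mix of the others beats 24×30 = 720.

$720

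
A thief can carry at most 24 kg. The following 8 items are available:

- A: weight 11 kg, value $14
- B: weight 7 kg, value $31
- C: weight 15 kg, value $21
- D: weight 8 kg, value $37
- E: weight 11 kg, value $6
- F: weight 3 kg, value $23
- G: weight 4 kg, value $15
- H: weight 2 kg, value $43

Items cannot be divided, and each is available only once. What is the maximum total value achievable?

Check high-value combinations within 24 kg:
- B+D+F+G+H: weight 7+8+3+4+2=24, value 31+37+23+15+43=149
- B+D+F+H: weight 7+8+3+2=20, value 31+37+23+43=134
- B+D+G+H: weight 7+8+4+2=21, value 31+37+15+43=126
Best: $149.

$149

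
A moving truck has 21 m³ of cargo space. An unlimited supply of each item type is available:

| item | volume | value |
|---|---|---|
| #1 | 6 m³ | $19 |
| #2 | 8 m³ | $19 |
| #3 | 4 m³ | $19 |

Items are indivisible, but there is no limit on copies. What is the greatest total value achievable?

$95

Best value-per-unit is #3 at 19/4, and filling with it alone uses volume 5×4=20. No mix of the others beats 5×19 = 95.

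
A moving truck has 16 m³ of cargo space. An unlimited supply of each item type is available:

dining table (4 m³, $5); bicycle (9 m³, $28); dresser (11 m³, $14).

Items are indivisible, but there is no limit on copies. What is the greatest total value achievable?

$33

Best value-per-unit is bicycle at 28/9; filling with it alone gives 1×28 = 28.
Optimal mix: 1×dining table + 1×bicycle → volume 13, value 33.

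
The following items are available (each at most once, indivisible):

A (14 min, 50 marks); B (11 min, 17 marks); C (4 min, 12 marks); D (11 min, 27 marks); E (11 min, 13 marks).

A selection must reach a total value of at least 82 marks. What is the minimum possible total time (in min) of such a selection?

Subsets with value ≥ 82, sorted by total time:
- A+C+D: time 29, value 89
- A+B+D: time 36, value 94
- A+D+E: time 36, value 90
Minimum time: 29 min.

29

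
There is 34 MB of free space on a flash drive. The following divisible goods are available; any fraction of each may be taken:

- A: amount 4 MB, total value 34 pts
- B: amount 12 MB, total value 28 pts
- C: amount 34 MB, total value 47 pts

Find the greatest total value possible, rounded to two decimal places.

86.88

Take in order of value per unit:
- A (34/4 per unit): all 4 → value 34, running total 34.00
- B (28/12 per unit): all 12 → value 28, running total 62.00
- C (47/34 per unit): 18 of 34 → value 18×47/34 = 24.8824, running total 86.88
Total 86.88.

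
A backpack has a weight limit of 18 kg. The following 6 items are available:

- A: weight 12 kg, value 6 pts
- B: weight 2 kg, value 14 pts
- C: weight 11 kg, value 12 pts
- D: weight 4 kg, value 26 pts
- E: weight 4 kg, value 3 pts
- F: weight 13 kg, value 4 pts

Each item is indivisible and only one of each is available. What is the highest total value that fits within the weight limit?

Check high-value combinations within 18 kg:
- B+C+D: weight 2+11+4=17, value 14+12+26=52
- A+B+D: weight 12+2+4=18, value 6+14+26=46
- B+D+E: weight 2+4+4=10, value 14+26+3=43
- B+D: weight 2+4=6, value 14+26=40
- C+D: weight 11+4=15, value 12+26=38
Best: 52 pts.

52 pts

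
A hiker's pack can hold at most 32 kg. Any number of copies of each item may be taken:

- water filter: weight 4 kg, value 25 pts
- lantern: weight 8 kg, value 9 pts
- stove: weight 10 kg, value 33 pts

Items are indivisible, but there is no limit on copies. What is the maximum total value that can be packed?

200 pts

Best value-per-unit is water filter at 25/4, and filling with it alone uses weight 8×4=32. No mix of the others beats 8×25 = 200.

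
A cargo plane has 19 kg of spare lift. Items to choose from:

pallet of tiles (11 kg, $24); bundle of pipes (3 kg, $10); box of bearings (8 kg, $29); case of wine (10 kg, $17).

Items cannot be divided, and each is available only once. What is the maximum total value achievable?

$53

Check high-value combinations within 19 kg:
- pallet of tiles+box of bearings: weight 11+8=19, value 24+29=53
- box of bearings+case of wine: weight 8+10=18, value 29+17=46
- bundle of pipes+box of bearings: weight 3+8=11, value 10+29=39
- pallet of tiles+bundle of pipes: weight 11+3=14, value 24+10=34
- box of bearings: weight 8, value 29
Best: $53.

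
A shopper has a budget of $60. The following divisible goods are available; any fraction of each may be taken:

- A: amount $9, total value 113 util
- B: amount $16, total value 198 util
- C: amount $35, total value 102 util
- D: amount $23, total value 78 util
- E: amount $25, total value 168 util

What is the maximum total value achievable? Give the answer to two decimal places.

Take in order of value per unit:
- A (113/9 per unit): all 9 → value 113, running total 113.00
- B (198/16 per unit): all 16 → value 198, running total 311.00
- E (168/25 per unit): all 25 → value 168, running total 479.00
- D (78/23 per unit): 10 of 23 → value 10×78/23 = 33.9130, running total 512.91
Total 512.91.

512.91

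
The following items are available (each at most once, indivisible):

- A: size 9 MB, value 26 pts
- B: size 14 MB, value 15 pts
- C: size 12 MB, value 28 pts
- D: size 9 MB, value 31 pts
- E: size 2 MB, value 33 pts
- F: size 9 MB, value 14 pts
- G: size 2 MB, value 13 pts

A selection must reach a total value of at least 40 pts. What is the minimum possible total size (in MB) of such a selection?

4

Subsets with value ≥ 40, sorted by total size:
- E+G: size 4, value 46
- D+E: size 11, value 64
Minimum size: 4 MB.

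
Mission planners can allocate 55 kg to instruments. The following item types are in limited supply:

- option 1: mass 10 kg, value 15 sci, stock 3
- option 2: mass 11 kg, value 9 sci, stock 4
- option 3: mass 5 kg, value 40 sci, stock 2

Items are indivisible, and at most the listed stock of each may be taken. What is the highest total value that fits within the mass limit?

Top feasible selections:
- 3×option 1 + 1×option 2 + 2×option 3: mass 51, value 134
- 2×option 1 + 2×option 2 + 2×option 3: mass 52, value 128
- 3×option 1 + 2×option 3: mass 40, value 125
- 1×option 1 + 3×option 2 + 2×option 3: mass 53, value 122
Best: 134 sci.

134 sci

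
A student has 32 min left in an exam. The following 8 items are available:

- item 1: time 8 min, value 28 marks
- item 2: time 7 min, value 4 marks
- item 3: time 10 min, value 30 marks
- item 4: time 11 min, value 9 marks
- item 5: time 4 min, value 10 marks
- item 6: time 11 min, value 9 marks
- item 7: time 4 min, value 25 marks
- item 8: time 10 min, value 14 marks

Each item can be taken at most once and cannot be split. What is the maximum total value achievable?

97 marks

This is a 0/1 knapsack; check combinations near the capacity.
- item 1+item 3+item 7+item 8: time 8+10+4+10=32, value 28+30+25+14=97
- item 1+item 3+item 5+item 7: time 8+10+4+4=26, value 28+30+10+25=93
- item 1+item 2+item 3+item 7: time 8+7+10+4=29, value 28+4+30+25=87
Best: 97 marks.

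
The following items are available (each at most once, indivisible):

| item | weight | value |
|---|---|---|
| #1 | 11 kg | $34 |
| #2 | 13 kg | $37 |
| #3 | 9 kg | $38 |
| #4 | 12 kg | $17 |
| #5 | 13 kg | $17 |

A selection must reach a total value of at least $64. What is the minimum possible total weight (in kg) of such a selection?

20

Subsets with value ≥ 64, sorted by total weight:
- #1+#3: weight 20, value 72
- #2+#3: weight 22, value 75
- #1+#2: weight 24, value 71
- #1+#3+#4: weight 32, value 89
Minimum weight: 20 kg.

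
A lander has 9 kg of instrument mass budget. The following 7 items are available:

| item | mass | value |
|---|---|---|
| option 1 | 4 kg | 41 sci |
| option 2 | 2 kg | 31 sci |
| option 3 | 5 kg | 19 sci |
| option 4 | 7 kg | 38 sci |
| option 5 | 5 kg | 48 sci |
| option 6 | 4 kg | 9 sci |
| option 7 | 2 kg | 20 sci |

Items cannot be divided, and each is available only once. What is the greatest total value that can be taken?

Check high-value combinations within 9 kg:
- option 2+option 5+option 7: mass 2+5+2=9, value 31+48+20=99
- option 1+option 2+option 7: mass 4+2+2=8, value 41+31+20=92
- option 1+option 5: mass 4+5=9, value 41+48=89
- option 2+option 5: mass 2+5=7, value 31+48=79
Best: 99 sci.

99 sci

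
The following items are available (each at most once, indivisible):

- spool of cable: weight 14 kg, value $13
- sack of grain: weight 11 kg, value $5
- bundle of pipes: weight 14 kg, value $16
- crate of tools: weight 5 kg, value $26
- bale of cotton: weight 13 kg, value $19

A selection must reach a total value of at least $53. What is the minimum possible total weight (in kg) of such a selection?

Subsets with value ≥ 53, sorted by total weight:
- bundle of pipes+crate of tools+bale of cotton: weight 32, value 61
- spool of cable+crate of tools+bale of cotton: weight 32, value 58
Minimum weight: 32 kg.

32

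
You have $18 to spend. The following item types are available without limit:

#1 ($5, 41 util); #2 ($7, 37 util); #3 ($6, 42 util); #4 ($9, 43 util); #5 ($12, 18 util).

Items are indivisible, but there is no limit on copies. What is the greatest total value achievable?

Best value-per-unit is #1 at 41/5; filling with it alone gives 3×41 = 123.
Optimal mix: 3×#3 → cost 18, value 126.

126 util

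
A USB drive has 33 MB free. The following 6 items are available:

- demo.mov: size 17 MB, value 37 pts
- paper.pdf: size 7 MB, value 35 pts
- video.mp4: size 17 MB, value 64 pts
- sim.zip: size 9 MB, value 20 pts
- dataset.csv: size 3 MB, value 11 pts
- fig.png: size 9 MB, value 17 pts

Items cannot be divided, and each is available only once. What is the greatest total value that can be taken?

119 pts

This is a 0/1 knapsack; check combinations near the capacity.
- paper.pdf+video.mp4+sim.zip: size 7+17+9=33, value 35+64+20=119
- paper.pdf+video.mp4+fig.png: size 7+17+9=33, value 35+64+17=116
- paper.pdf+video.mp4+dataset.csv: size 7+17+3=27, value 35+64+11=110
Best: 119 pts.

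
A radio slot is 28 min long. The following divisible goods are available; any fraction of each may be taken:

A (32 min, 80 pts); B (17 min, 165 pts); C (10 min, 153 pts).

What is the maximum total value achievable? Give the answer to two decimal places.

Take in order of value per unit:
- C (153/10 per unit): all 10 → value 153, running total 153.00
- B (165/17 per unit): all 17 → value 165, running total 318.00
- A (80/32 per unit): 1 of 32 → value 1×80/32 = 2.5000, running total 320.50
Total 320.50.

320.50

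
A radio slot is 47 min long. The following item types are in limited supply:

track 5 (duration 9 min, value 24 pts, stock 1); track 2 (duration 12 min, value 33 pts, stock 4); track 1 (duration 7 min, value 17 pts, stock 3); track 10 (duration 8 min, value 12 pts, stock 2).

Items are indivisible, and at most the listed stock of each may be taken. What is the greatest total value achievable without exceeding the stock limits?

Best selections within duration 47 and stock limits:
- 1×track 5 + 2×track 2 + 2×track 1: duration 47, value 124
- 1×track 5 + 3×track 2: duration 45, value 123
- 2×track 2 + 3×track 1: duration 45, value 117
Best: 124 pts.

124 pts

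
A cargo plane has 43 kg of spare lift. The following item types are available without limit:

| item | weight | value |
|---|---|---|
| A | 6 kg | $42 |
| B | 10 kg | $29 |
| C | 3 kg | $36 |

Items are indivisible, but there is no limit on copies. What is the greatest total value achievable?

Best value-per-unit is C at 36/3, and filling with it alone uses weight 14×3=42. No mix of the others beats 14×36 = 504.

$504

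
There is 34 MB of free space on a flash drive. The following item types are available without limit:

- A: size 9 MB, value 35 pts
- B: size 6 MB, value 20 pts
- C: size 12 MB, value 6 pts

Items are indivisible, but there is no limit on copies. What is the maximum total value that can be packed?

Best value-per-unit is A at 35/9; filling with it alone gives 3×35 = 105.
Optimal mix: 3×A + 1×B → size 33, value 125.

125 pts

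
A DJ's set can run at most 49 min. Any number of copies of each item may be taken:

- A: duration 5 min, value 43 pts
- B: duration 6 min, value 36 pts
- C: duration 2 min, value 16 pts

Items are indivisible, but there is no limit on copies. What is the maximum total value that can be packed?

419 pts

Best value-per-unit is A at 43/5; filling with it alone gives 9×43 = 387.
Optimal mix: 9×A + 2×C → duration 49, value 419.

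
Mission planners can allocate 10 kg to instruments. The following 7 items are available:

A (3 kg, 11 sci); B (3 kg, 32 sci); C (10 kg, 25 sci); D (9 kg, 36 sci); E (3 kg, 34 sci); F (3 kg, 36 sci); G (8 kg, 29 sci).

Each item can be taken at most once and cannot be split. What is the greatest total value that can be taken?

102 sci

This is a 0/1 knapsack; check combinations near the capacity.
- B+E+F: mass 3+3+3=9, value 32+34+36=102
- A+E+F: mass 3+3+3=9, value 11+34+36=81
- A+B+F: mass 3+3+3=9, value 11+32+36=79
- A+B+E: mass 3+3+3=9, value 11+32+34=77
Best: 102 sci.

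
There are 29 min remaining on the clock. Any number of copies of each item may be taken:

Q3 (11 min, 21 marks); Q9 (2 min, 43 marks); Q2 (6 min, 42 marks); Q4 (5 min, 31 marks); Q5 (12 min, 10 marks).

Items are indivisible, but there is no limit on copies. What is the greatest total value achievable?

Best value-per-unit is Q9 at 43/2, and filling with it alone uses time 14×2=28. No mix of the others beats 14×43 = 602.

602 marks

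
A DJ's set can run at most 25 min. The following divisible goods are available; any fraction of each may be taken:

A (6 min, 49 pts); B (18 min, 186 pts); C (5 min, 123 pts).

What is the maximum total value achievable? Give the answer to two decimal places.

Take in order of value per unit:
- C (123/5 per unit): all 5 → value 123, running total 123.00
- B (186/18 per unit): all 18 → value 186, running total 309.00
- A (49/6 per unit): 2 of 6 → value 2×49/6 = 16.3333, running total 325.33
Total 325.33.

325.33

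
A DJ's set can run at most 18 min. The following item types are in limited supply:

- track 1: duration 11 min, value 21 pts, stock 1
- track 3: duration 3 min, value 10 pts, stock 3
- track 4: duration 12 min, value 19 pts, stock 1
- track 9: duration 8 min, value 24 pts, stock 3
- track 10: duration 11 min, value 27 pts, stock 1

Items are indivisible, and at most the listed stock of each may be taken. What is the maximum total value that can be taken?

Top feasible selections:
- 3×track 3 + 1×track 9: duration 17, value 54
- 2×track 9: duration 16, value 48
- 2×track 3 + 1×track 10: duration 17, value 47
Best: 54 pts.

54 pts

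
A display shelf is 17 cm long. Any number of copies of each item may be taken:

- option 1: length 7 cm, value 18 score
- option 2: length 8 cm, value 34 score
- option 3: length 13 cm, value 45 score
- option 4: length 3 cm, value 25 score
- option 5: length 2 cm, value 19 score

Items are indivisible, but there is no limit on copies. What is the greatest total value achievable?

158 score

Best value-per-unit is option 5 at 19/2; filling with it alone gives 8×19 = 152.
Optimal mix: 1×option 4 + 7×option 5 → length 17, value 158.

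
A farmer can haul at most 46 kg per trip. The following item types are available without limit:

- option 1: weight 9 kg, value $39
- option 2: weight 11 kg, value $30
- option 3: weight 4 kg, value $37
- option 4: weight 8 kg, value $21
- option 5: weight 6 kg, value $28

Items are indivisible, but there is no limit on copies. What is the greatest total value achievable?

Best value-per-unit is option 3 at 37/4, and filling with it alone uses weight 11×4=44. No mix of the others beats 11×37 = 407.

$407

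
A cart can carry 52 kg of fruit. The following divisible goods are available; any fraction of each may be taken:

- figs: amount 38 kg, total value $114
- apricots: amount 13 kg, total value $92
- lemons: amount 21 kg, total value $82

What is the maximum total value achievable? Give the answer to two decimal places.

Take in order of value per unit:
- apricots (92/13 per unit): all 13 → value 92, running total 92.00
- lemons (82/21 per unit): all 21 → value 82, running total 174.00
- figs (114/38 per unit): 18 of 38 → value 18×114/38 = 54.0000, running total 228.00
Total 228.00.

228.00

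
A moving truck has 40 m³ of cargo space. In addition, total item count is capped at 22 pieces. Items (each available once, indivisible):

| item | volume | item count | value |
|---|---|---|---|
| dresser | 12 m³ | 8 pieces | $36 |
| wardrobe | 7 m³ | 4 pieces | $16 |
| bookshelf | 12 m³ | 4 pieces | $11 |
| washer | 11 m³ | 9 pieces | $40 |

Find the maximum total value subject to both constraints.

$92

Feasible sets respecting both limits:
- dresser+wardrobe+washer: volume 30, item count 21, value 92
- dresser+bookshelf+washer: volume 35, item count 21, value 87
- dresser+washer: volume 23, item count 17, value 76
- wardrobe+bookshelf+washer: volume 30, item count 17, value 67
Best: $92.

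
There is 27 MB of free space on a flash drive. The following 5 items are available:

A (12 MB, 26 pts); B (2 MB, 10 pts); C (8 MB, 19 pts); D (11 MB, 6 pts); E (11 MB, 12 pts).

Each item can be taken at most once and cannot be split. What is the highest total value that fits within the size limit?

This is a 0/1 knapsack; check combinations near the capacity.
- A+B+C: size 12+2+8=22, value 26+10+19=55
- A+B+E: size 12+2+11=25, value 26+10+12=48
- A+C: size 12+8=20, value 26+19=45
- A+B+D: size 12+2+11=25, value 26+10+6=42
- B+C+E: size 2+8+11=21, value 10+19+12=41
Best: 55 pts.

55 pts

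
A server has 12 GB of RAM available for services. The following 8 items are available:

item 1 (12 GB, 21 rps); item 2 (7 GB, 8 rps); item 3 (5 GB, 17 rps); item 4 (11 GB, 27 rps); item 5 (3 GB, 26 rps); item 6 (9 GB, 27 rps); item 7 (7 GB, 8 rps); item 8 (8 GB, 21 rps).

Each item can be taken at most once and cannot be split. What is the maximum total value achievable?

53 rps

Check high-value combinations within 12 GB:
- item 5+item 6: memory 3+9=12, value 26+27=53
- item 5+item 8: memory 3+8=11, value 26+21=47
- item 3+item 5: memory 5+3=8, value 17+26=43
- item 2+item 5: memory 7+3=10, value 8+26=34
- item 5+item 7: memory 3+7=10, value 26+8=34
Best: 53 rps.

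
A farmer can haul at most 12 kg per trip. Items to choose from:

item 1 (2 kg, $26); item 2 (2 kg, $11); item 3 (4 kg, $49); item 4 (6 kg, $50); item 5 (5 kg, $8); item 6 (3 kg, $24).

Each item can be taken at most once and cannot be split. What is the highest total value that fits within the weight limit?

$125

Check high-value combinations within 12 kg:
- item 1+item 3+item 4: weight 2+4+6=12, value 26+49+50=125
- item 1+item 2+item 3+item 6: weight 2+2+4+3=11, value 26+11+49+24=110
- item 2+item 3+item 4: weight 2+4+6=12, value 11+49+50=110
Best: $125.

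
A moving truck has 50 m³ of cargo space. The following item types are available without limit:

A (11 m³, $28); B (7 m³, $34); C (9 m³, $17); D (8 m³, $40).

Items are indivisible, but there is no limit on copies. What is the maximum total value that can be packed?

$244

Best value-per-unit is D at 40/8; filling with it alone gives 6×40 = 240.
Optimal mix: 6×B + 1×D → volume 50, value 244.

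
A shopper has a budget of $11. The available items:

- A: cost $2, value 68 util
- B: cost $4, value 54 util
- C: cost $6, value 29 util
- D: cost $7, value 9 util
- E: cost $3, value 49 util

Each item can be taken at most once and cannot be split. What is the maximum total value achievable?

This is a 0/1 knapsack; check combinations near the capacity.
- A+B+E: cost 2+4+3=9, value 68+54+49=171
- A+C+E: cost 2+6+3=11, value 68+29+49=146
- A+B: cost 2+4=6, value 68+54=122
- A+E: cost 2+3=5, value 68+49=117
- B+E: cost 4+3=7, value 54+49=103
Best: 171 util.

171 util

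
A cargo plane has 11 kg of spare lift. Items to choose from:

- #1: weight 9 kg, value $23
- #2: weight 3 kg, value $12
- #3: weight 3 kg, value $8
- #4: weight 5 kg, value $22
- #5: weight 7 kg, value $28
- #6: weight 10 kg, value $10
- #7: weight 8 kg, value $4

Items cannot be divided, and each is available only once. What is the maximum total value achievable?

$42

This is a 0/1 knapsack; check combinations near the capacity.
- #2+#3+#4: weight 3+3+5=11, value 12+8+22=42
- #2+#5: weight 3+7=10, value 12+28=40
- #3+#5: weight 3+7=10, value 8+28=36
- #2+#4: weight 3+5=8, value 12+22=34
- #3+#4: weight 3+5=8, value 8+22=30
Best: $42.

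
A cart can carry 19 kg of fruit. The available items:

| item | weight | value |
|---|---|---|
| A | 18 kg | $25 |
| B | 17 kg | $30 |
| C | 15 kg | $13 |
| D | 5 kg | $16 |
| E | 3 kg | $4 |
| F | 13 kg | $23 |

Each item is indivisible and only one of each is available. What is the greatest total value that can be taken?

$39

This is a 0/1 knapsack; check combinations near the capacity.
- D+F: weight 5+13=18, value 16+23=39
- B: weight 17, value 30
- E+F: weight 3+13=16, value 4+23=27
- A: weight 18, value 25
Best: $39.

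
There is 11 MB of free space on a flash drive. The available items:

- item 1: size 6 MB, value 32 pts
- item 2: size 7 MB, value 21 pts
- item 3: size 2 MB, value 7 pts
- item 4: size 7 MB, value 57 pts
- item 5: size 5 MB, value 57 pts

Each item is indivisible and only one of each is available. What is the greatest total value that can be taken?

89 pts

Check high-value combinations within 11 MB:
- item 1+item 5: size 6+5=11, value 32+57=89
- item 3+item 5: size 2+5=7, value 7+57=64
- item 3+item 4: size 2+7=9, value 7+57=64
Best: 89 pts.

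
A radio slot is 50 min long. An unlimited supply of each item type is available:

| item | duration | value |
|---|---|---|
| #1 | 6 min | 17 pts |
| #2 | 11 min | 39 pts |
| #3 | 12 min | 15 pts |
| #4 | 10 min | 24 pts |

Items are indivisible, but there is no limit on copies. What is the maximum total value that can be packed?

173 pts

Best value-per-unit is #2 at 39/11; filling with it alone gives 4×39 = 156.
Optimal mix: 1×#1 + 4×#2 → duration 50, value 173.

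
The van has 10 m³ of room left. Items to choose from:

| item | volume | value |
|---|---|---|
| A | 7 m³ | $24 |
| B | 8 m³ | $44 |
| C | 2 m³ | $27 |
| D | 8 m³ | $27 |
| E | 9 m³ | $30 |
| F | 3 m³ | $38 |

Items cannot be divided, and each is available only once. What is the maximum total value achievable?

Check high-value combinations within 10 m³:
- B+C: volume 8+2=10, value 44+27=71
- C+F: volume 2+3=5, value 27+38=65
- A+F: volume 7+3=10, value 24+38=62
- C+D: volume 2+8=10, value 27+27=54
- A+C: volume 7+2=9, value 24+27=51
Best: $71.

$71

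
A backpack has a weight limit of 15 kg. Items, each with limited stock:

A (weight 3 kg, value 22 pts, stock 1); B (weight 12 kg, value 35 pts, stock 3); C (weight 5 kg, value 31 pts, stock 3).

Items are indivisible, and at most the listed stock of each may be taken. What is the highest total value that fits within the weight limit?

93 pts

Top feasible selections:
- 3×C: weight 15, value 93
- 1×A + 2×C: weight 13, value 84
Best: 93 pts.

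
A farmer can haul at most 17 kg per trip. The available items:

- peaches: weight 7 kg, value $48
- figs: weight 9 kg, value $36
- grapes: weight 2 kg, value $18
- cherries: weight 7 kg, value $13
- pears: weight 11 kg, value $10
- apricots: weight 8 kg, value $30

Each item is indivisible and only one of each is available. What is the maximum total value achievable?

$96

Check high-value combinations within 17 kg:
- peaches+grapes+apricots: weight 7+2+8=17, value 48+18+30=96
- peaches+figs: weight 7+9=16, value 48+36=84
- peaches+grapes+cherries: weight 7+2+7=16, value 48+18+13=79
Best: $96.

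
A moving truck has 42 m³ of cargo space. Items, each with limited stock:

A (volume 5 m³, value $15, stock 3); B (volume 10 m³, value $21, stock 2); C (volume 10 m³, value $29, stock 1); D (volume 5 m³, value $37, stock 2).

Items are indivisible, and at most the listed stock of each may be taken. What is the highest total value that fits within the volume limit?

$154

Top feasible selections:
- 2×A + 1×B + 1×C + 2×D: volume 40, value 154
- 3×A + 1×C + 2×D: volume 35, value 148
Best: $154.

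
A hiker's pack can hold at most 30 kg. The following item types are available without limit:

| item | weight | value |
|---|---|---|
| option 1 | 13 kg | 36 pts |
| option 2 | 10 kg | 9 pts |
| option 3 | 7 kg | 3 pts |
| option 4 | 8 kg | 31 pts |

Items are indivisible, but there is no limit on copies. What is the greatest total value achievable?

98 pts

Best value-per-unit is option 4 at 31/8; filling with it alone gives 3×31 = 93.
Optimal mix: 1×option 1 + 2×option 4 → weight 29, value 98.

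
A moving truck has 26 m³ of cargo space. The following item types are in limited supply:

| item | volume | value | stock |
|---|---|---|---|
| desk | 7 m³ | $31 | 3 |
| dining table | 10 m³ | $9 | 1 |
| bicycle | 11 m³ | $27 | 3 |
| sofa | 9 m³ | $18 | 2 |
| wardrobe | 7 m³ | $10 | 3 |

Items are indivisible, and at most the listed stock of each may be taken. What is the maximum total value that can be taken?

$93

Top feasible selections:
- 3×desk: volume 21, value 93
- 2×desk + 1×bicycle: volume 25, value 89
- 2×desk + 1×sofa: volume 23, value 80
Best: $93.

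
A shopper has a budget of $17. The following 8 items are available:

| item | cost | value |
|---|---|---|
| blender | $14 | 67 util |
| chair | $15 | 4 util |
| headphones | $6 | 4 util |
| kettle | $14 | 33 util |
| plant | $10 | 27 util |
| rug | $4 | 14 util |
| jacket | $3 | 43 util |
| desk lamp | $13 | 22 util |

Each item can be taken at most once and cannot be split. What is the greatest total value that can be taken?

110 util

This is a 0/1 knapsack; check combinations near the capacity.
- blender+jacket: cost 14+3=17, value 67+43=110
- plant+rug+jacket: cost 10+4+3=17, value 27+14+43=84
- kettle+jacket: cost 14+3=17, value 33+43=76
Best: 110 util.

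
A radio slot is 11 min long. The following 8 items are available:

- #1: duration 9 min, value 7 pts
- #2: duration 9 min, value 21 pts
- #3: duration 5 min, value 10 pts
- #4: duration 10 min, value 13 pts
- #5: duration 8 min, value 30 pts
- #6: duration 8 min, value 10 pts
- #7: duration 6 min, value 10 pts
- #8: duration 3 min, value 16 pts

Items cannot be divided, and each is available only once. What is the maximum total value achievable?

46 pts

Check high-value combinations within 11 min:
- #5+#8: duration 8+3=11, value 30+16=46
- #5: duration 8, value 30
- #3+#8: duration 5+3=8, value 10+16=26
- #7+#8: duration 6+3=9, value 10+16=26
Best: 46 pts.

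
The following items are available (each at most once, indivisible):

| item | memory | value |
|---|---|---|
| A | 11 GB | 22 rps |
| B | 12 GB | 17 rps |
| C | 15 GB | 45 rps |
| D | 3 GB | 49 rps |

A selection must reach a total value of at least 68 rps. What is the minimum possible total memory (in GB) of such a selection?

14

Subsets with value ≥ 68, sorted by total memory:
- A+D: memory 14, value 71
- C+D: memory 18, value 94
- A+B+D: memory 26, value 88
- A+C+D: memory 29, value 116
Minimum memory: 14 GB.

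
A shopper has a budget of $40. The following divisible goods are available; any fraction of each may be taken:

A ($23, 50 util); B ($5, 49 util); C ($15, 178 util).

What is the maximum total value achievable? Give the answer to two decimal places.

270.48

Take in order of value per unit:
- C (178/15 per unit): all 15 → value 178, running total 178.00
- B (49/5 per unit): all 5 → value 49, running total 227.00
- A (50/23 per unit): 20 of 23 → value 20×50/23 = 43.4783, running total 270.48
Total 270.48.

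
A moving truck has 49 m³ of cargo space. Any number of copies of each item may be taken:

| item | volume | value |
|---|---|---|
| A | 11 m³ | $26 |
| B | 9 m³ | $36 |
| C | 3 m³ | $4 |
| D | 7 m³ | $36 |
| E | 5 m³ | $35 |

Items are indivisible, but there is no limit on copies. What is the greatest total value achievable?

Best value-per-unit is E at 35/5; filling with it alone gives 9×35 = 315.
Optimal mix: 1×C + 9×E → volume 48, value 319.

$319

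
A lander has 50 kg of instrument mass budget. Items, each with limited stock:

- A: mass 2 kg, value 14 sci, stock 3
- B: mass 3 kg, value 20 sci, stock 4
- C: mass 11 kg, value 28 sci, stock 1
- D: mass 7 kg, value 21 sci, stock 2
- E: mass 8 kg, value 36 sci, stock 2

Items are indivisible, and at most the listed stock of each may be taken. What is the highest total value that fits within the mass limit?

236 sci

Best selections within mass 50 and stock limits:
- 3×A + 4×B + 2×D + 2×E: mass 48, value 236
- 2×A + 4×B + 1×C + 1×D + 2×E: mass 50, value 229
- 3×A + 3×B + 1×C + 1×D + 2×E: mass 49, value 223
- 3×A + 4×B + 1×C + 2×E: mass 45, value 222
Best: 236 sci.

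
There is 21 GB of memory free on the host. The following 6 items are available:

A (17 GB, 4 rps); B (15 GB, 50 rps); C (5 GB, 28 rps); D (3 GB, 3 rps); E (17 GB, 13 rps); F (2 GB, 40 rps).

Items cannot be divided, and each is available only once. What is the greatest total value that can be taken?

Check high-value combinations within 21 GB:
- B+D+F: memory 15+3+2=20, value 50+3+40=93
- B+F: memory 15+2=17, value 50+40=90
- B+C: memory 15+5=20, value 50+28=78
- C+D+F: memory 5+3+2=10, value 28+3+40=71
Best: 93 rps.

93 rps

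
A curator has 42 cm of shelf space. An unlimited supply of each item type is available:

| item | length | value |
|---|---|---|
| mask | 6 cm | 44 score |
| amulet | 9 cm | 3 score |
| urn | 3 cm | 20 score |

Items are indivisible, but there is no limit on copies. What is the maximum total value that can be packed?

308 score

Best value-per-unit is mask at 44/6, and filling with it alone uses length 7×6=42. No mix of the others beats 7×44 = 308.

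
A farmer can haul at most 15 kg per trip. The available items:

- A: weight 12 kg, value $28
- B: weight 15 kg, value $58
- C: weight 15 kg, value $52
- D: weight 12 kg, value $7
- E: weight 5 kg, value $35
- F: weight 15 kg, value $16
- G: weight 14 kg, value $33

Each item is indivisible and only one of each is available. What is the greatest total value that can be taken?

$58

Check high-value combinations within 15 kg:
- B: weight 15, value 58
- C: weight 15, value 52
- E: weight 5, value 35
- G: weight 14, value 33
Best: $58.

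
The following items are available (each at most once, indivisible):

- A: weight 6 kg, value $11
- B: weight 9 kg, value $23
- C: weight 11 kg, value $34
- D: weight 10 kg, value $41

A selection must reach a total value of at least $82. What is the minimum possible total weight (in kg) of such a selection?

Subsets with value ≥ 82, sorted by total weight:
- A+C+D: weight 27, value 86
- B+C+D: weight 30, value 98
- A+B+C+D: weight 36, value 109
Minimum weight: 27 kg.

27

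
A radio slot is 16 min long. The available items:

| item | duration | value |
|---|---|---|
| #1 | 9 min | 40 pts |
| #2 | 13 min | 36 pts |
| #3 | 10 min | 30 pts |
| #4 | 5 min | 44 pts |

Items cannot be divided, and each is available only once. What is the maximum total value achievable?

84 pts

This is a 0/1 knapsack; check combinations near the capacity.
- #1+#4: duration 9+5=14, value 40+44=84
- #3+#4: duration 10+5=15, value 30+44=74
- #4: duration 5, value 44
- #1: duration 9, value 40
Best: 84 pts.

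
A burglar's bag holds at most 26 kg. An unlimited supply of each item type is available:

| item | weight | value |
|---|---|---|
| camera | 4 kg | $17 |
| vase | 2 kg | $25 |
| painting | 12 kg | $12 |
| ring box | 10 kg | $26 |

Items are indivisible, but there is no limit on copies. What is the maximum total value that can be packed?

Best value-per-unit is vase at 25/2, and filling with it alone uses weight 13×2=26. No mix of the others beats 13×25 = 325.

$325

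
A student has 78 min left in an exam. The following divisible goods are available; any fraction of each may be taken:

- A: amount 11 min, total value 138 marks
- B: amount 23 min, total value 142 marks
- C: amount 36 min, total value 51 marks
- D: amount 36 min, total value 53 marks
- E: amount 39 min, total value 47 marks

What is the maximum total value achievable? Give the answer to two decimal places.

Take in order of value per unit:
- A (138/11 per unit): all 11 → value 138, running total 138.00
- B (142/23 per unit): all 23 → value 142, running total 280.00
- D (53/36 per unit): all 36 → value 53, running total 333.00
- C (51/36 per unit): 8 of 36 → value 8×51/36 = 11.3333, running total 344.33
Total 344.33.

344.33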